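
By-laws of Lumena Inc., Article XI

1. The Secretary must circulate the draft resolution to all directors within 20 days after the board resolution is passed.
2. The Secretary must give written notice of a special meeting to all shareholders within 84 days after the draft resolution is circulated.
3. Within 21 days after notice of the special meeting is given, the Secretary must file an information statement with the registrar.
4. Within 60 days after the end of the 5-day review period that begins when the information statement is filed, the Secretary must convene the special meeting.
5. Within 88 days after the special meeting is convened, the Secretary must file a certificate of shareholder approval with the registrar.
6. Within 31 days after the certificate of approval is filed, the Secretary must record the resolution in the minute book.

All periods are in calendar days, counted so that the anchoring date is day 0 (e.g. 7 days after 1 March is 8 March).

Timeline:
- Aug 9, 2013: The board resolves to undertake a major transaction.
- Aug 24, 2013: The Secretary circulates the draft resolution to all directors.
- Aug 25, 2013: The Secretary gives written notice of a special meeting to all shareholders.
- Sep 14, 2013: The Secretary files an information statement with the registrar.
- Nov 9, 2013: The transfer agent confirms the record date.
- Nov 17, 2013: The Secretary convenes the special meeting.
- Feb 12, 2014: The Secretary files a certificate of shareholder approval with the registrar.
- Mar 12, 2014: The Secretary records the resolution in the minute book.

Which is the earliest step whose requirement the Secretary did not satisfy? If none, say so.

Step 1: 20 days after Aug 9, 2013 (when the board resolution is passed) is Aug 29, 2013; done Aug 24, 2013 — timely.
Step 2: 84 days after Aug 24, 2013 (when the draft resolution is circulated) is Nov 16, 2013; Aug 25, 2013 is within that limit.
Step 3: 21 days after Aug 25, 2013 (when notice of the special meeting is given) is Sep 15, 2013; Sep 14, 2013 is within that limit.
Step 4: 60 days after Sep 19, 2013 (end of the 5-day review period, which began when the information statement is filed on Sep 14, 2013) is Nov 18, 2013; completed Nov 17, 2013, before the deadline.
Step 5: 88 days after Nov 17, 2013 (when the special meeting is convened) is Feb 13, 2014; completed Feb 12, 2014, before the deadline.
Step 6: 31 days after Feb 12, 2014 (when the certificate of approval is filed) is Mar 15, 2014; completed Mar 12, 2014, before the deadline.

None — every step was satisfied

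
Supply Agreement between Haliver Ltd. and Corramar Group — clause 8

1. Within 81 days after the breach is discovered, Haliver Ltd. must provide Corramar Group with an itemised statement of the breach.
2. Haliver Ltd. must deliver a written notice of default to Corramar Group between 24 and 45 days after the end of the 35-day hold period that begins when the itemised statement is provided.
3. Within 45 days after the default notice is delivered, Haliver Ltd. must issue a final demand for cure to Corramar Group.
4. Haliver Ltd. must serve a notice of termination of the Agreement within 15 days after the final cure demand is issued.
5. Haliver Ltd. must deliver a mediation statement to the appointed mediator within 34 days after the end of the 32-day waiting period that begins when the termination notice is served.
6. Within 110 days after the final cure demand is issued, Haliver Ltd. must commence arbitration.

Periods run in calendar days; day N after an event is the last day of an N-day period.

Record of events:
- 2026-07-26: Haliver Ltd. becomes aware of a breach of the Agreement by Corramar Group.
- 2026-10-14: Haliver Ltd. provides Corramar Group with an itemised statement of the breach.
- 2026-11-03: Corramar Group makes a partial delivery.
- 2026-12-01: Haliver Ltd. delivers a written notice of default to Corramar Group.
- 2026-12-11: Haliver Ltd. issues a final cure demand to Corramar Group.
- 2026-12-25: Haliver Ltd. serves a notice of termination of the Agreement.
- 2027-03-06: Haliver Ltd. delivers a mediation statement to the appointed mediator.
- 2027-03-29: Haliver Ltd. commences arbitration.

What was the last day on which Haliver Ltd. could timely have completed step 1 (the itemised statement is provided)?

Step 1 runs from 2026-07-26, when the breach is discovered. 81 days after 2026-07-26 is 2026-10-15.

2026-10-15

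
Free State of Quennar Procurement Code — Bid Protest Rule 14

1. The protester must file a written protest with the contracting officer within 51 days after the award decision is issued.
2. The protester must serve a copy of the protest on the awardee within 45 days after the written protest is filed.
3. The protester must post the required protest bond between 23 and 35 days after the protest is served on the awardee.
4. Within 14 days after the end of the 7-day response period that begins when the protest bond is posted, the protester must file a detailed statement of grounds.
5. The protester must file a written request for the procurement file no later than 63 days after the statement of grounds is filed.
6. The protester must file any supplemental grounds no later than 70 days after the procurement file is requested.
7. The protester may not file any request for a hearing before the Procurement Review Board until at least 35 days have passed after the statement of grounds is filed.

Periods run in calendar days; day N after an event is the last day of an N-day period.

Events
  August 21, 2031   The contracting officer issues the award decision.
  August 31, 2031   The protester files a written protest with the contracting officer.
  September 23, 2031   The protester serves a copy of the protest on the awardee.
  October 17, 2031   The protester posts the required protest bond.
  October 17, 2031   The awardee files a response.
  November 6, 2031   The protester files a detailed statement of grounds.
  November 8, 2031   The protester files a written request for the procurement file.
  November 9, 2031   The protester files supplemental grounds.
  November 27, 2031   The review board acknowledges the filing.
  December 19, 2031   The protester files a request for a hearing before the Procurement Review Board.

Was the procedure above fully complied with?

(1) due by August 21, 2031 + 51 days = October 11, 2031; completed August 31, 2031, before the deadline.
(2) due by August 31, 2031 + 45 days = October 15, 2031; September 23, 2031 is within that limit.
(3) the permitted window runs from September 23, 2031 + 23 = October 16, 2031 to September 23, 2031 + 35 = October 28, 2031; done October 17, 2031 — within the window.
(4) due by October 24, 2031 + 14 days = November 7, 2031; November 6, 2031 is within that limit.
(5) due by November 6, 2031 + 63 days = January 8, 2032; done November 8, 2031 — timely.
(6) due by November 8, 2031 + 70 days = January 17, 2032; completed November 9, 2031, before the deadline.
(7) permitted from November 6, 2031 + 35 days = December 11, 2031 onward; December 19, 2031 is on or after that date.

Yes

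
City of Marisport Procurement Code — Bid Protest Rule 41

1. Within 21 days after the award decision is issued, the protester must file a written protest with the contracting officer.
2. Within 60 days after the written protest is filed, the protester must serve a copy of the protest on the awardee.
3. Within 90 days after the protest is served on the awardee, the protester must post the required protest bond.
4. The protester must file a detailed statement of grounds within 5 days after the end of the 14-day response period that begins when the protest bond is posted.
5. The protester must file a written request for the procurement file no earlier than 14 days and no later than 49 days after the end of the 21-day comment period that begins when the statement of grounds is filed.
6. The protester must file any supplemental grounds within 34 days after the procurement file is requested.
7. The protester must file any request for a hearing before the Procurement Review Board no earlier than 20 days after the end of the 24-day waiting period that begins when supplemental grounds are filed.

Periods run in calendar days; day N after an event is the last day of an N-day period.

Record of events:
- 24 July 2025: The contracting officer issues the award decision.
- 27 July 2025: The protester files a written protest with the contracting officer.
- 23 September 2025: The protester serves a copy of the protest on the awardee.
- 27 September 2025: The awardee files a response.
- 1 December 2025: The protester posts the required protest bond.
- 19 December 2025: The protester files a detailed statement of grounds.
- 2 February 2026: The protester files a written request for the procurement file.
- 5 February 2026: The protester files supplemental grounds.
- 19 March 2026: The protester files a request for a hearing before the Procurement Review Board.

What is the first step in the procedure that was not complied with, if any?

(1) due by 24 July 2025 + 21 days = 14 August 2025; done 27 July 2025 — timely.
(2) due by 27 July 2025 + 60 days = 25 September 2025; done 23 September 2025 — timely.
(3) due by 23 September 2025 + 90 days = 22 December 2025; completed 1 December 2025, before the deadline.
(4) due by 15 December 2025 + 5 days = 20 December 2025; completed 19 December 2025, before the deadline.
(5) the permitted window runs from 9 January 2026 + 14 = 23 January 2026 to 9 January 2026 + 49 = 27 February 2026; done 2 February 2026 — within the window.
(6) due by 2 February 2026 + 34 days = 8 March 2026; done 5 February 2026 — timely.
(7) permitted from 1 March 2026 + 20 days = 21 March 2026 onward; done 19 March 2026 — 2 days too early.

Step 7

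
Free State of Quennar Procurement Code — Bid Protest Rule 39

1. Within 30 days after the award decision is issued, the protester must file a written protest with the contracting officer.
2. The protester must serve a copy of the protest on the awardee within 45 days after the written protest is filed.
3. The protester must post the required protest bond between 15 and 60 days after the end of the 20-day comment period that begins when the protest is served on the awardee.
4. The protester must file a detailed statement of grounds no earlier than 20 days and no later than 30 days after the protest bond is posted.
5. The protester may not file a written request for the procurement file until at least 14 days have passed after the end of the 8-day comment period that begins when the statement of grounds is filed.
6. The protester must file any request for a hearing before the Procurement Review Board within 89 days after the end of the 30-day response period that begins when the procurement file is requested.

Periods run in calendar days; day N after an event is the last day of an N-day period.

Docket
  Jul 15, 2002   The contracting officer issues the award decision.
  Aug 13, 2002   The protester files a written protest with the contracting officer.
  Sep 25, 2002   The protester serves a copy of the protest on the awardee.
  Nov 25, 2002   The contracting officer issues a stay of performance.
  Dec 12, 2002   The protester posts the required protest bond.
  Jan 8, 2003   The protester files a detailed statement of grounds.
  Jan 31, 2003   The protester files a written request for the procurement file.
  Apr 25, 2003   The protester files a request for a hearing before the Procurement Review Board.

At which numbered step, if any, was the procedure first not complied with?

(1) due by Jul 15, 2002 + 30 days = Aug 14, 2002; completed Aug 13, 2002, before the deadline.
(2) due by Aug 13, 2002 + 45 days = Sep 27, 2002; done Sep 25, 2002 — timely.
(3) the permitted window runs from Oct 15, 2002 + 15 = Oct 30, 2002 to Oct 15, 2002 + 60 = Dec 14, 2002; done Dec 12, 2002 — within the window.
(4) the permitted window runs from Dec 12, 2002 + 20 = Jan 1, 2003 to Dec 12, 2002 + 30 = Jan 11, 2003; done Jan 8, 2003 — within the window.
(5) permitted from Jan 16, 2003 + 14 days = Jan 30, 2003 onward; done Jan 31, 2003, after the minimum wait.
(6) due by Mar 2, 2003 + 89 days = May 30, 2003; completed Apr 25, 2003, before the deadline.

None — every step was satisfied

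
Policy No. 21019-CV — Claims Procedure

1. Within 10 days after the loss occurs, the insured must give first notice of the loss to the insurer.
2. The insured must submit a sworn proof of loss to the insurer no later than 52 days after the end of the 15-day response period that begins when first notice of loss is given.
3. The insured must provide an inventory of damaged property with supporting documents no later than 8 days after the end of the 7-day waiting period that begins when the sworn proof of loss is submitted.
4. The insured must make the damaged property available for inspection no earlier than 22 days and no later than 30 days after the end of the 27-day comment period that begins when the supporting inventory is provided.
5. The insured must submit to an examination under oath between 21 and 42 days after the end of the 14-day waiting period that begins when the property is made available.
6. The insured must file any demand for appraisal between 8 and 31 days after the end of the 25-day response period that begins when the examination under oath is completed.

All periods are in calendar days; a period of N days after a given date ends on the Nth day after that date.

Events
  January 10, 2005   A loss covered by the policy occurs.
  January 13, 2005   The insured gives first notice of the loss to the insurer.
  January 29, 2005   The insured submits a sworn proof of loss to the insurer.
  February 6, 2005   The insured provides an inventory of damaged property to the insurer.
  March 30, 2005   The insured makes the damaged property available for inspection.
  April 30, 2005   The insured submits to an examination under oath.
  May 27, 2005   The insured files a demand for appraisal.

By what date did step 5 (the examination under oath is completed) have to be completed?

May 25, 2005

The property is made available on March 30, 2005; the 14-day waiting period therefore ends April 13, 2005, and step 5 runs from that date. The window is 21–42 days after April 13, 2005; it closes on May 25, 2005.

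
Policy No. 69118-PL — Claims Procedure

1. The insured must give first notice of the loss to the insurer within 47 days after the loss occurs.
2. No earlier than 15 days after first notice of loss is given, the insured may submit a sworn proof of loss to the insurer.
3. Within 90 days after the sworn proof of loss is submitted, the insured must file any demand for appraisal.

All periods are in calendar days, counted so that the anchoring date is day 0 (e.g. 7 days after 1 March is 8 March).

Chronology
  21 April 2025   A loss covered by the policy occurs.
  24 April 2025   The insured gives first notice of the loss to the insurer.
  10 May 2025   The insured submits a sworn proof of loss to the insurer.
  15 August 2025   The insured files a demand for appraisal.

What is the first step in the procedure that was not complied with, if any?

Step 3

Step 1: 47 days after 21 April 2025 (when the loss occurs) is 7 June 2025; completed 24 April 2025, before the deadline.
Step 2: the earliest permitted date is 15 days after 24 April 2025 (when first notice of loss is given), i.e. 9 May 2025; done 10 May 2025, after the minimum wait.
Step 3: 90 days after 10 May 2025 (when the sworn proof of loss is submitted) is 8 August 2025; not done until 15 August 2025, 7 days after the deadline.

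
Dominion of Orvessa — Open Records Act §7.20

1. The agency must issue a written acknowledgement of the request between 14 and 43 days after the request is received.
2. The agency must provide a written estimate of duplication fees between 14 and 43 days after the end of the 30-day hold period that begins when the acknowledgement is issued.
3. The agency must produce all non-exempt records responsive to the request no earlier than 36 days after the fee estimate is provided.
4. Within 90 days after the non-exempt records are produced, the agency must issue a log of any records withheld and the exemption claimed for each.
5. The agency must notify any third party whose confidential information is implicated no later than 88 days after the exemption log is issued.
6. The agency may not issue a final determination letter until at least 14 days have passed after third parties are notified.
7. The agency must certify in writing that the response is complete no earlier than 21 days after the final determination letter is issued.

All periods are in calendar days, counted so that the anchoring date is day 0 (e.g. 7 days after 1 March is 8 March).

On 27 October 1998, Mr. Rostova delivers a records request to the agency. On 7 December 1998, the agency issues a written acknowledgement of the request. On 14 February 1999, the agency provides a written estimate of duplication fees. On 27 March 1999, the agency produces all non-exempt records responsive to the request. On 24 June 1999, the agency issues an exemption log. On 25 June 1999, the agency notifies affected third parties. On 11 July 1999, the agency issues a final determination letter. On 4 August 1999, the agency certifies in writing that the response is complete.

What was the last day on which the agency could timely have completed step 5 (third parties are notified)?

20 September 1999

Step 5 runs from 24 June 1999, when the exemption log is issued. 88 days after 24 June 1999 is 20 September 1999.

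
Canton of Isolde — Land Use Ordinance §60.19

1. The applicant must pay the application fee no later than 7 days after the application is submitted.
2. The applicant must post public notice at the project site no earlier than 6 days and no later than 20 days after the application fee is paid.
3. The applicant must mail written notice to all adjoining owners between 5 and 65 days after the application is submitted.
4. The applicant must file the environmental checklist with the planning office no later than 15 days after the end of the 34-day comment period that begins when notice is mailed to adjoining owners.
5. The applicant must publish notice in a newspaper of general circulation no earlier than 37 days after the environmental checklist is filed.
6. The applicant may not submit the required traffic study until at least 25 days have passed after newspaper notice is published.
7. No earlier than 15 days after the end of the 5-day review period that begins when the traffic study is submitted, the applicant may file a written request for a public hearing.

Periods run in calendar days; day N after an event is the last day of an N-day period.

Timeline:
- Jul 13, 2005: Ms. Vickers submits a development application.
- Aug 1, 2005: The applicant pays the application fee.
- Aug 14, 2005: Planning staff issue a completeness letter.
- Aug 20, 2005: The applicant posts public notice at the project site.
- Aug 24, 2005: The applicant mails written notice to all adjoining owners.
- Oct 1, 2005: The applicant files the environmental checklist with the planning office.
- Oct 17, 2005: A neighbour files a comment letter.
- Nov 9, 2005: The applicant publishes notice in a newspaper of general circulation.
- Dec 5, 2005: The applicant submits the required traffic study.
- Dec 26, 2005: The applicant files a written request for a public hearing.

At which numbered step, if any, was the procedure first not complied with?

Step 1

Step 1 — counting 7 days from Jul 13, 2005 (when the application is submitted) gives a deadline of Jul 20, 2005; done Aug 1, 2005 — 12 days late.
That is the first point of non-compliance.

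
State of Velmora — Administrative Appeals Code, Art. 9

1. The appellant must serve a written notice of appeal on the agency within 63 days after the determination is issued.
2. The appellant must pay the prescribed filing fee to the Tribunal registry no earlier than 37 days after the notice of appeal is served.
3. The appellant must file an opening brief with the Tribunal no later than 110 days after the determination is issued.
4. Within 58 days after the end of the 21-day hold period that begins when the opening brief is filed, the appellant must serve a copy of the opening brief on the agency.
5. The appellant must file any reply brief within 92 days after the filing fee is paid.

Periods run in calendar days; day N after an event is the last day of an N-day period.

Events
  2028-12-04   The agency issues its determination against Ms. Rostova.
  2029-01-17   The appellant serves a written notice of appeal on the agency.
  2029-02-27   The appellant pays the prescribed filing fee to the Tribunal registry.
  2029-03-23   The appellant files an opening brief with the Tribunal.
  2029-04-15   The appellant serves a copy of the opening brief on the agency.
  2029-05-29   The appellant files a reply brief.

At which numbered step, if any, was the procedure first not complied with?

Step 1: 63 days after 2028-12-04 (when the determination is issued) is 2029-02-05; done 2029-01-17 — timely.
Step 2: the earliest permitted date is 37 days after 2029-01-17 (when the notice of appeal is served), i.e. 2029-02-23; done 2029-02-27 — permitted.
Step 3: 110 days after 2028-12-04 (when the determination is issued) is 2029-03-24; completed 2029-03-23, before the deadline.
Step 4: 58 days after 2029-04-13 (end of the 21-day hold period, which began when the opening brief is filed on 2029-03-23) is 2029-06-10; done 2029-04-15 — timely.
Step 5: 92 days after 2029-02-27 (when the filing fee is paid) is 2029-05-30; completed 2029-05-29, before the deadline.

None — every step was satisfied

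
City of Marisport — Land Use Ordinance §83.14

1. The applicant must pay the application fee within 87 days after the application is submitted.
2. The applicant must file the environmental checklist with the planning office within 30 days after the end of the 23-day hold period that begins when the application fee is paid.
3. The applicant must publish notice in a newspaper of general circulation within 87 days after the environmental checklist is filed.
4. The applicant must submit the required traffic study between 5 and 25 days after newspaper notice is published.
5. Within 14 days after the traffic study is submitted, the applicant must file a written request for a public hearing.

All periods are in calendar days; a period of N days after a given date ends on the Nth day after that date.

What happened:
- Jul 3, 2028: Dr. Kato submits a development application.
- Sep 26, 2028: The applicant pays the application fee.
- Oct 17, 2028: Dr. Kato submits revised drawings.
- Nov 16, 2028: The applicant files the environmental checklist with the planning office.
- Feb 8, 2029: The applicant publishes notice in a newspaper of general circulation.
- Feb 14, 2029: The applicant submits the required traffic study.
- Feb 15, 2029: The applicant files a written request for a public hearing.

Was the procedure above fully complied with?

Yes

Step 1: 87 days after Jul 3, 2028 (when the application is submitted) is Sep 28, 2028; Sep 26, 2028 is within that limit.
Step 2: 30 days after Oct 19, 2028 (end of the 23-day hold period, which began when the application fee is paid on Sep 26, 2028) is Nov 18, 2028; completed Nov 16, 2028, before the deadline.
Step 3: 87 days after Nov 16, 2028 (when the environmental checklist is filed) is Feb 11, 2029; Feb 8, 2029 is within that limit.
Step 4: the window is 5–25 days after Feb 8, 2029 (when newspaper notice is published), so Feb 13, 2029 through Mar 5, 2029; done Feb 14, 2029, which is between those dates.
Step 5: 14 days after Feb 14, 2029 (when the traffic study is submitted) is Feb 28, 2029; done Feb 15, 2029 — timely.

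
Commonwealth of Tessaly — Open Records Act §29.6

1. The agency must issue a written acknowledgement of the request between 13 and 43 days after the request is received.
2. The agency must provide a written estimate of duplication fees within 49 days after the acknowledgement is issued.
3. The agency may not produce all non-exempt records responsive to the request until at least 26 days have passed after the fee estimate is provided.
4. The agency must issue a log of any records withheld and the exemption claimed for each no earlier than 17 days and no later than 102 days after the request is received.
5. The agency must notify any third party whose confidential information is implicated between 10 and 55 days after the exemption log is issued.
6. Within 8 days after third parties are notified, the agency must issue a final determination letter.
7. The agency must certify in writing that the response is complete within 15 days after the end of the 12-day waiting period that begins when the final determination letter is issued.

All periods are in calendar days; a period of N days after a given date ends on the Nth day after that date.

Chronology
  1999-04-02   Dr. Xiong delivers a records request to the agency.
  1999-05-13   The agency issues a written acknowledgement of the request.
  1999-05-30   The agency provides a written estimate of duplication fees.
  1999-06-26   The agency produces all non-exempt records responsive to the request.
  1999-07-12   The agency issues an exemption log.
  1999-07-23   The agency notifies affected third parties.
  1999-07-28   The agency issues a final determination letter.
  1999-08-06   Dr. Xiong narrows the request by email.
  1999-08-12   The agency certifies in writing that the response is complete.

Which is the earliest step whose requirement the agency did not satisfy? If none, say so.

None — every step was satisfied

Step 1 — 13 and 43 days from 1999-04-02 (when the request is received) are 1999-04-15 and 1999-05-15 respectively; done 1999-05-13, which is between those dates.
Step 2 — counting 49 days from 1999-05-13 (when the acknowledgement is issued) gives a deadline of 1999-07-01; completed 1999-05-30, before the deadline.
Step 3 — must wait 26 days from 1999-05-30 (when the fee estimate is provided), so not before 1999-06-25; done 1999-06-26, after the minimum wait.
Step 4 — 17 and 102 days from 1999-04-02 (when the request is received) are 1999-04-19 and 1999-07-13 respectively; 1999-07-12 falls inside that range.
Step 5 — 10 and 55 days from 1999-07-12 (when the exemption log is issued) are 1999-07-22 and 1999-09-05 respectively; 1999-07-23 falls inside that range.
Step 6 — counting 8 days from 1999-07-23 (when third parties are notified) gives a deadline of 1999-07-31; completed 1999-07-28, before the deadline.
Step 7 — counting 15 days from 1999-08-09 (end of the 12-day waiting period, which began when the final determination letter is issued on 1999-07-28) gives a deadline of 1999-08-24; completed 1999-08-12, before the deadline.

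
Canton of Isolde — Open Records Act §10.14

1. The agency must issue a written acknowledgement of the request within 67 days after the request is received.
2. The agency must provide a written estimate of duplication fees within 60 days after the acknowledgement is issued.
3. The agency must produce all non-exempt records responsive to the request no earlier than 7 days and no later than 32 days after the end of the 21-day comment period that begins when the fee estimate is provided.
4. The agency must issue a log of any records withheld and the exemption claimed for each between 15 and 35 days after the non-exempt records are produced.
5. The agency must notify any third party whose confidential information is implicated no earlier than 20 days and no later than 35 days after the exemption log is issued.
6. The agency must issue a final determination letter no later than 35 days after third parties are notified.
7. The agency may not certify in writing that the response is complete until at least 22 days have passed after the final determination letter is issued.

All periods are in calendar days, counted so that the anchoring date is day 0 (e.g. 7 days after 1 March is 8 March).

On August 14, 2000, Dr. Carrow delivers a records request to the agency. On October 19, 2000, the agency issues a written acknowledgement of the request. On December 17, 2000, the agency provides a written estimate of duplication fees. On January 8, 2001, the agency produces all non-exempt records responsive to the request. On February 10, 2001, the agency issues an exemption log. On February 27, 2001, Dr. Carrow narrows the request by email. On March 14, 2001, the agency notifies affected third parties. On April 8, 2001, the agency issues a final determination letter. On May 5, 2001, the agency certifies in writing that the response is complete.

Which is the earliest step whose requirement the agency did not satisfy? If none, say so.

Step 3

Step 1 — counting 67 days from August 14, 2000 (when the request is received) gives a deadline of October 20, 2000; done October 19, 2000 — timely.
Step 2 — counting 60 days from October 19, 2000 (when the acknowledgement is issued) gives a deadline of December 18, 2000; completed December 17, 2000, before the deadline.
Step 3 — 7 and 32 days from January 7, 2001 (end of the 21-day comment period, which began when the fee estimate is provided on December 17, 2000) are January 14, 2001 and February 8, 2001 respectively; done January 8, 2001 — 6 days before the window opened.
Later steps need not be reached.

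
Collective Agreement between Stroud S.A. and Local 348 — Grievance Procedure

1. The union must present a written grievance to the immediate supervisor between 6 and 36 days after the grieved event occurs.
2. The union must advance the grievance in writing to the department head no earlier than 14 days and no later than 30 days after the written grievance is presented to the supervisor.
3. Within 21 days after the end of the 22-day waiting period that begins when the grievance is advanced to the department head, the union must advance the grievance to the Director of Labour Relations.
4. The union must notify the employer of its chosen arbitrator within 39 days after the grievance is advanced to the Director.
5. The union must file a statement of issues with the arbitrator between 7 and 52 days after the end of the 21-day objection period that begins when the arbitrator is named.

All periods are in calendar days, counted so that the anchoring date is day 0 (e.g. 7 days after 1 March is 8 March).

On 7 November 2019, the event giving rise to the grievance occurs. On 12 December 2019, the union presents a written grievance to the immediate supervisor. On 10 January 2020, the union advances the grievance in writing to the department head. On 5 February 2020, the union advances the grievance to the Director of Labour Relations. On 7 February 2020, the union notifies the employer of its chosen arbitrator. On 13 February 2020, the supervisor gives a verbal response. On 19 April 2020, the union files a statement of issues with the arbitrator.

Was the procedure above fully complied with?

Yes

Step 1 — 6 and 36 days from 7 November 2019 (when the grieved event occurs) are 13 November 2019 and 13 December 2019 respectively; done 12 December 2019 — within the window.
Step 2 — 14 and 30 days from 12 December 2019 (when the written grievance is presented to the supervisor) are 26 December 2019 and 11 January 2020 respectively; 10 January 2020 falls inside that range.
Step 3 — counting 21 days from 1 February 2020 (end of the 22-day waiting period, which began when the grievance is advanced to the department head on 10 January 2020) gives a deadline of 22 February 2020; completed 5 February 2020, before the deadline.
Step 4 — counting 39 days from 5 February 2020 (when the grievance is advanced to the Director) gives a deadline of 15 March 2020; completed 7 February 2020, before the deadline.
Step 5 — 7 and 52 days from 28 February 2020 (end of the 21-day objection period, which began when the arbitrator is named on 7 February 2020) are 6 March 2020 and 20 April 2020 respectively; done 19 April 2020 — within the window.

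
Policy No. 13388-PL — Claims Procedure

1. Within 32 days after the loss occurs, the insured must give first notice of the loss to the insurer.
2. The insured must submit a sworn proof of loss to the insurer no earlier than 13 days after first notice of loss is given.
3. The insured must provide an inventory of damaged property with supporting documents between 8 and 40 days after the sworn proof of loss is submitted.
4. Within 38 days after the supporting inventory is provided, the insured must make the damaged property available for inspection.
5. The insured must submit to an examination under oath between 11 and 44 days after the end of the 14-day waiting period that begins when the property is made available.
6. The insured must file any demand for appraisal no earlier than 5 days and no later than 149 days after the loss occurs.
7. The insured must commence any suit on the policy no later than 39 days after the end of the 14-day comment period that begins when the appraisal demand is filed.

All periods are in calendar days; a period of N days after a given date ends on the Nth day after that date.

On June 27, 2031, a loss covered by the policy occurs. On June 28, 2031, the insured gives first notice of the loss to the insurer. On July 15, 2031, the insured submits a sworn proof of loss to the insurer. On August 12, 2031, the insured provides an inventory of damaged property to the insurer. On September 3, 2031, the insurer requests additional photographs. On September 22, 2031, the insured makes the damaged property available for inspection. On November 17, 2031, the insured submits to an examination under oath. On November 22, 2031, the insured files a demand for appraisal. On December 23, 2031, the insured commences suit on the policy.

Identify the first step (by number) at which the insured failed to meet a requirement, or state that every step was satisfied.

Step 1 — counting 32 days from June 27, 2031 (when the loss occurs) gives a deadline of July 29, 2031; completed June 28, 2031, before the deadline.
Step 2 — must wait 13 days from June 28, 2031 (when first notice of loss is given), so not before July 11, 2031; July 15, 2031 is on or after that date.
Step 3 — 8 and 40 days from July 15, 2031 (when the sworn proof of loss is submitted) are July 23, 2031 and August 24, 2031 respectively; done August 12, 2031 — within the window.
Step 4 — counting 38 days from August 12, 2031 (when the supporting inventory is provided) gives a deadline of September 19, 2031; September 22, 2031 misses that deadline by 3 days.
No need to go further; step 4 was not satisfied.

Step 4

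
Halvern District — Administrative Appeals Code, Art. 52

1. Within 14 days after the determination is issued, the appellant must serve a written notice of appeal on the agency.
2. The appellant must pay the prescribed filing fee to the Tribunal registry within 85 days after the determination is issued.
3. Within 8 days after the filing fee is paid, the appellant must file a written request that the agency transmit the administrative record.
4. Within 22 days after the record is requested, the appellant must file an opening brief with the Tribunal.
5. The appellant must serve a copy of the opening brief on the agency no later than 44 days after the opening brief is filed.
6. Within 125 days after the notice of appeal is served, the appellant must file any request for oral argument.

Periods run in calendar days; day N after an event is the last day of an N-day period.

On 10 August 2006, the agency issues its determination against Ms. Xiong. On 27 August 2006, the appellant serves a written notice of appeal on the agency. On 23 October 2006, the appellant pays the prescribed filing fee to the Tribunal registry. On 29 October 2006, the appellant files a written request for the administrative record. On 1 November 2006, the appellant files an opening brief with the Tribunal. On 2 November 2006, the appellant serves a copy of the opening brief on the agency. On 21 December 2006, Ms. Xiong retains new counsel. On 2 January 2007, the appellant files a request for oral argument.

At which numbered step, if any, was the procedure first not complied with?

(1) due by 10 August 2006 + 14 days = 24 August 2006; not done until 27 August 2006, 3 days after the deadline.

Step 1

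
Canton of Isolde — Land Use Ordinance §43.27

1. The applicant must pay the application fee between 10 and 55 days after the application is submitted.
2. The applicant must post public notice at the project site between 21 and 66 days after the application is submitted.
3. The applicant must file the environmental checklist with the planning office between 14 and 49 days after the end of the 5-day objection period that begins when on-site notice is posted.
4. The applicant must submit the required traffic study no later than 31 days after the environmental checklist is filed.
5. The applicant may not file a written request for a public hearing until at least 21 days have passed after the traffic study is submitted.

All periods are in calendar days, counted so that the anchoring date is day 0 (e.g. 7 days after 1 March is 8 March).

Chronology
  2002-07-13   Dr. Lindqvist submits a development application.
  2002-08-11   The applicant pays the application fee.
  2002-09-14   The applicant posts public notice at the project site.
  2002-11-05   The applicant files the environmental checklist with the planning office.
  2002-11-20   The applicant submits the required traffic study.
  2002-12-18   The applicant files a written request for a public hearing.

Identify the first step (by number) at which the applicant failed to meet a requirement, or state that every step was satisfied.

None — every step was satisfied

(1) the permitted window runs from 2002-07-13 + 10 = 2002-07-23 to 2002-07-13 + 55 = 2002-09-06; 2002-08-11 falls inside that range.
(2) the permitted window runs from 2002-07-13 + 21 = 2002-08-03 to 2002-07-13 + 66 = 2002-09-17; 2002-09-14 falls inside that range.
(3) the permitted window runs from 2002-09-19 + 14 = 2002-10-03 to 2002-09-19 + 49 = 2002-11-07; 2002-11-05 falls inside that range.
(4) due by 2002-11-05 + 31 days = 2002-12-06; 2002-11-20 is within that limit.
(5) permitted from 2002-11-20 + 21 days = 2002-12-11 onward; done 2002-12-18 — permitted.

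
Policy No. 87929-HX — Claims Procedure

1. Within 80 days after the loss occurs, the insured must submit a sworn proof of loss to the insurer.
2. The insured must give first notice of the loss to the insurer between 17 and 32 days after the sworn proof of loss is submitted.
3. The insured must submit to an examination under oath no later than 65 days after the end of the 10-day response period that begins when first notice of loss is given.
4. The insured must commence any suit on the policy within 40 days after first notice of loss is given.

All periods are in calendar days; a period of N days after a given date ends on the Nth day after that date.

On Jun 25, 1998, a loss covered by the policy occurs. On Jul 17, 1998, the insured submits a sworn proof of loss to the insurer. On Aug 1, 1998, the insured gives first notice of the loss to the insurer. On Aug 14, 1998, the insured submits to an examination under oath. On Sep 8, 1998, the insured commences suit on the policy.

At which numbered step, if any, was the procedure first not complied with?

(1) due by Jun 25, 1998 + 80 days = Sep 13, 1998; Jul 17, 1998 is within that limit.
(2) the permitted window runs from Jul 17, 1998 + 17 = Aug 3, 1998 to Jul 17, 1998 + 32 = Aug 18, 1998; Aug 1, 1998 is 2 days too early.

Step 2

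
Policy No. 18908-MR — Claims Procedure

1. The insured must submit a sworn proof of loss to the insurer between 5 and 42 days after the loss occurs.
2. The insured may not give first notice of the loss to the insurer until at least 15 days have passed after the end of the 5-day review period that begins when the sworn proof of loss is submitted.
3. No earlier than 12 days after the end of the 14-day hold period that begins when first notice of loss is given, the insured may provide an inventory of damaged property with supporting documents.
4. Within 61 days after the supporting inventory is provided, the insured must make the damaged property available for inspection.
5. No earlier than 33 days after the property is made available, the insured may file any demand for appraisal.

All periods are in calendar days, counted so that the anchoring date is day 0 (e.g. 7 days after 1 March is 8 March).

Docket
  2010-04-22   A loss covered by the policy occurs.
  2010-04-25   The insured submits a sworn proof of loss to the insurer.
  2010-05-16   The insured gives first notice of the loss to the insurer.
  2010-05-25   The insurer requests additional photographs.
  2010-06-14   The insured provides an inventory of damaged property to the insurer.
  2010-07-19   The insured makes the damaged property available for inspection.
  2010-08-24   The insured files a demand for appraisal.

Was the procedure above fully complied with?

No

(1) the permitted window runs from 2010-04-22 + 5 = 2010-04-27 to 2010-04-22 + 42 = 2010-06-03; 2010-04-25 is 2 days too early.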